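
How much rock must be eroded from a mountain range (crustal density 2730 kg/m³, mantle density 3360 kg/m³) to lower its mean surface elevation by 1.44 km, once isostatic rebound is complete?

Net drop Δ = e − u = e − e ρ_c/ρ_m = e (ρ_m − ρ_c)/ρ_m.
e = Δ ρ_m/(ρ_m − ρ_c) = 1.44 km × 3360/630 = 7.68 km.

7.68 km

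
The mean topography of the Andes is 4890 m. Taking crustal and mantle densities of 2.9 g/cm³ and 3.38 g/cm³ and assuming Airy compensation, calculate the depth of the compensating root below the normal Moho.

Equating mass per unit area of the two columns: the weight of the topography is balanced by the buoyancy of the root, ρ_c h = (ρ_m − ρ_c) r.
r = h · ρ_c / (ρ_m − ρ_c) = 4890 m × 2.9 / (3.38 − 2.9) = 29500 m.

29500 m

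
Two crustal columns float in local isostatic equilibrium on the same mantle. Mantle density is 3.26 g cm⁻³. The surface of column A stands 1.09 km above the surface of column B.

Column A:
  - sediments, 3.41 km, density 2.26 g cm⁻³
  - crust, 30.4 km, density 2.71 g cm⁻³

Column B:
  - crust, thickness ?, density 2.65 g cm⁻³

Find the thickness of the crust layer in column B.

27.2 km

Take the compensation level at the base of the deeper column (depth z_c below the surface of column A) and equate Σ ρ_i t_i down to z_c; mantle fills any gap and the z_c terms cancel.
Column A: 3.41×2.26 + 30.4×2.71 + (z_c − 33.81)×3.26
Column B: 1.09×0 + x×2.65 + (z_c − 1.09 − 0 − x)×3.26
The z_c×3.26 term appears on both sides and cancels. Collect the known terms of each column as K = Σ(ρt)_known − 3.26 × (depth of known layers): K_A = 90.0906 − 3.26×33.81 = −20.13; K_B = 0 − 3.26×(1.09 + 0) = −3.5534.
Balance: K_A = K_B − x×(3.26 − 2.65), so x = (K_B − K_A)/(3.26 − 2.65) = 16.5766/0.61 = 27.2 km.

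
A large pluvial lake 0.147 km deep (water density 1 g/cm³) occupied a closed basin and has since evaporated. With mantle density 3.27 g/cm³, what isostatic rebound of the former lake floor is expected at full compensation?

0.045 km

u = d ρ_w/ρ_m = 0.147 km × 1/3.27 = 0.045 km.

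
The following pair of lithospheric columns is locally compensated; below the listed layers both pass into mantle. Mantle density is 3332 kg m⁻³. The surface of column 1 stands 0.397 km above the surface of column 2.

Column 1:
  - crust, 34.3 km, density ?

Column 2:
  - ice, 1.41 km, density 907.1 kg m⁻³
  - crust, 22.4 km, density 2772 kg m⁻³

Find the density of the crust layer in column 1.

2830 kg m⁻³

Take the compensation level at the base of the deeper column (depth z_c below the surface of column 1) and equate Σ ρ_i t_i down to z_c; mantle fills any gap and the z_c terms cancel.
Column 1: 34.3×ρ + (z_c − 34.3)×3332
Column 2: 0.397×0 + 1.41×907.1 + 22.4×2772 + (z_c − 0.397 − 23.81)×3332
The z_c×3332 term appears on both sides and cancels. Collect the known terms of each column as K = Σ(ρt)_known − 3332 × (depth of known layers): K_1 = 0 − 3332×34.3 = −114287.6; K_2 = 63371.811 − 3332×(0.397 + 23.81) = −17285.913.
Balance: K_1 + 34.3×ρ = K_2, so ρ = (K_2 − K_1)/34.3 = 97001.7/34.3 = 2830 kg m⁻³.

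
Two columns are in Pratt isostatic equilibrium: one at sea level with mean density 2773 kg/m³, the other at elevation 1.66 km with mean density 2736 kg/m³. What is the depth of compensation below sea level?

123 km

ρ_ref D = ρ (D + h) → D (ρ_ref − ρ) = ρ h.
D = ρ h/(ρ_ref − ρ) = 2736 × 1.66 km/(2773 − 2736) = 123 km.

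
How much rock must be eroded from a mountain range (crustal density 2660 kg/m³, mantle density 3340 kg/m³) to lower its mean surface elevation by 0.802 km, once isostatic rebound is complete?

Net drop Δ = e − u = e − e ρ_c/ρ_m = e (ρ_m − ρ_c)/ρ_m.
e = Δ ρ_m/(ρ_m − ρ_c) = 0.802 km × 3340/680 = 3.94 km.

3.94 km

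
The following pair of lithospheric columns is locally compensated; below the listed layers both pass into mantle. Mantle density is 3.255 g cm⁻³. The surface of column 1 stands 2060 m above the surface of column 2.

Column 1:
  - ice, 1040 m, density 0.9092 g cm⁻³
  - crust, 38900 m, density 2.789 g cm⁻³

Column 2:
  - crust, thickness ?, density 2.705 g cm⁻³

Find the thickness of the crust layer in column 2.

25200 m

Take the compensation level at the base of the deeper column (depth z_c below the surface of column 1) and equate Σ ρ_i t_i down to z_c; mantle fills any gap and the z_c terms cancel.
Column 1: 1040×0.9092 + 38900×2.789 + (z_c − 39940)×3.255
Column 2: 2060×0 + x×2.705 + (z_c − 2060 − 0 − x)×3.255
The z_c×3.255 term appears on both sides and cancels. Collect the known terms of each column as K = Σ(ρt)_known − 3.255 × (depth of known layers): K_1 = 109437.668 − 3.255×39940 = −20567.032; K_2 = 0 − 3.255×(2060 + 0) = −6705.3.
Balance: K_1 = K_2 − x×(3.255 − 2.705), so x = (K_2 − K_1)/(3.255 − 2.705) = 13861.7/0.55 = 25200 m.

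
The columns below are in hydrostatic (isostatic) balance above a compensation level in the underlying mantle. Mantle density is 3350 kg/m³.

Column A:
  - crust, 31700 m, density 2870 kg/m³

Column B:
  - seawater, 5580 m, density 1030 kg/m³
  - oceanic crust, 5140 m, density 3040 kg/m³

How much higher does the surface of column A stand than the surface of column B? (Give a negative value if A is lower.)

202 m

For any compensation level in the mantle, the mantle terms cancel and isostasy reduces to e = (Σt_A − Σt_B) − (Σ(ρt)_A − Σ(ρt)_B) / ρ_m.
Σt_A = 31700 m; Σt_B = 10720 m; Σ(ρt)_A = 90979000; Σ(ρt)_B = 21373000 (in m·kg/m³).
e = (31700 − 10720) − (90979000 − 21373000) / 3350 = 202 m.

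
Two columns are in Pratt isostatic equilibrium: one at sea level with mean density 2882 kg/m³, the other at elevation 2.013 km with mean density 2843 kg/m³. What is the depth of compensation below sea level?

ρ_ref D = ρ (D + h) → D (ρ_ref − ρ) = ρ h.
D = ρ h/(ρ_ref − ρ) = 2843 × 2.013 km/(2882 − 2843) = 147 km.

147 km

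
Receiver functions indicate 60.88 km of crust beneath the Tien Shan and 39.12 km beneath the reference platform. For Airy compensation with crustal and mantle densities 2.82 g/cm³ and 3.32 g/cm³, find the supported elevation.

3.28 km

Excess crust Δ = 60.88 km − 39.12 km = 21.76 km, split between elevation h and root r with h + r = Δ.
Airy balance ρ_c h = (ρ_m − ρ_c) r gives r = h ρ_c/(ρ_m − ρ_c), so h (1 + ρ_c/(ρ_m − ρ_c)) = Δ, i.e. h = Δ (ρ_m − ρ_c)/ρ_m.
h = 21.76 km × 0.5/3.32 = 3.28 km.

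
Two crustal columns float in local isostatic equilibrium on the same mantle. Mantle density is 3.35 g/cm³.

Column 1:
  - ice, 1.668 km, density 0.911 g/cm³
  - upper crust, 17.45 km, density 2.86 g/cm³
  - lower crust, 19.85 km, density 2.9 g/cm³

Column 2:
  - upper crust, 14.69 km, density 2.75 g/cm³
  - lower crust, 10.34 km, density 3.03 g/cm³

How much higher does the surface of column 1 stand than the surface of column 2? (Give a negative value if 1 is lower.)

For any compensation level in the mantle, the mantle terms cancel and isostasy reduces to e = (Σt_1 − Σt_2) − (Σ(ρt)_1 − Σ(ρt)_2) / ρ_m.
Σt_1 = 38.968 km; Σt_2 = 25.03 km; Σ(ρt)_1 = 108.991548; Σ(ρt)_2 = 71.7277 (in km·g/cm³).
e = (38.968 − 25.03) − (108.991548 − 71.7277) / 3.35 = 2.81 km.

2.81 km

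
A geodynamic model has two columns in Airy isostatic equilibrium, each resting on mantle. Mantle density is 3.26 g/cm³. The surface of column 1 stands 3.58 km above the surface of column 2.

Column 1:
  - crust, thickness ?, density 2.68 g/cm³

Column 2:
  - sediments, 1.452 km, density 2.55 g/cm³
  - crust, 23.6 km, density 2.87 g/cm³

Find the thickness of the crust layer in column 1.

Take the compensation level at the base of the deeper column (depth z_c below the surface of column 1) and equate Σ ρ_i t_i down to z_c; mantle fills any gap and the z_c terms cancel.
Column 1: x×2.68 + (z_c − 0 − x)×3.26
Column 2: 3.58×0 + 1.452×2.55 + 23.6×2.87 + (z_c − 3.58 − 25.052)×3.26
The z_c×3.26 term appears on both sides and cancels. Collect the known terms of each column as K = Σ(ρt)_known − 3.26 × (depth of known layers): K_1 = 0 − 3.26×0 = 0; K_2 = 71.4346 − 3.26×(3.58 + 25.052) = −21.90572.
Balance: K_1 − x×(3.26 − 2.68) = K_2, so x = (K_1 − K_2)/(3.26 − 2.68) = 21.9057/0.58 = 37.8 km.

37.8 km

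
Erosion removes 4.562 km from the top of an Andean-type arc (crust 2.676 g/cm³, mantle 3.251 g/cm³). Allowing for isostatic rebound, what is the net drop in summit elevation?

Rebound u = e ρ_c/ρ_m = 4.562 km × 2.676/3.251 = 3.755 km.
Net surface drop = e − u = 4.562 km − 3.755 km = e (ρ_m − ρ_c)/ρ_m = 0.807 km.

0.807 km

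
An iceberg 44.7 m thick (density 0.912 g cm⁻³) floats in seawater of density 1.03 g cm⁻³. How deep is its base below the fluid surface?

39.6 m

Draft d = t ρ_obj/ρ_fluid = 44.7 m × 0.912/1.03 = 39.6 m.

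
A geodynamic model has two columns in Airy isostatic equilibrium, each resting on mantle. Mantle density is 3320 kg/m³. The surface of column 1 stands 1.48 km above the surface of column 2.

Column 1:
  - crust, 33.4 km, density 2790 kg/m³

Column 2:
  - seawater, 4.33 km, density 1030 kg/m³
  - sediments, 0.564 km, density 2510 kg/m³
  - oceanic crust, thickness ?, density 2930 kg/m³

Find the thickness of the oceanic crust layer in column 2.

Take the compensation level at the base of the deeper column (depth z_c below the surface of column 1) and equate Σ ρ_i t_i down to z_c; mantle fills any gap and the z_c terms cancel.
Column 1: 33.4×2790 + (z_c − 33.4)×3320
Column 2: 1.48×0 + 4.33×1030 + 0.564×2510 + x×2930 + (z_c − 1.48 − 4.894 − x)×3320
The z_c×3320 term appears on both sides and cancels. Collect the known terms of each column as K = Σ(ρt)_known − 3320 × (depth of known layers): K_1 = 93186 − 3320×33.4 = −17702; K_2 = 5875.54 − 3320×(1.48 + 4.894) = −15286.14.
Balance: K_1 = K_2 − x×(3320 − 2930), so x = (K_2 − K_1)/(3320 − 2930) = 2415.86/390 = 6.19 km.

6.19 km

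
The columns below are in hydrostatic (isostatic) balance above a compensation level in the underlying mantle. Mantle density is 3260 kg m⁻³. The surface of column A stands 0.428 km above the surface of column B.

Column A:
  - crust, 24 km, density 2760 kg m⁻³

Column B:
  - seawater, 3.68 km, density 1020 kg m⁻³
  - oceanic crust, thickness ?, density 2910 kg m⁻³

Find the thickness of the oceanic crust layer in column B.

Take the compensation level at the base of the deeper column (depth z_c below the surface of column A) and equate Σ ρ_i t_i down to z_c; mantle fills any gap and the z_c terms cancel.
Column A: 24×2760 + (z_c − 24)×3260
Column B: 0.428×0 + 3.68×1020 + x×2910 + (z_c − 0.428 − 3.68 − x)×3260
The z_c×3260 term appears on both sides and cancels. Collect the known terms of each column as K = Σ(ρt)_known − 3260 × (depth of known layers): K_A = 66240 − 3260×24 = −12000; K_B = 3753.6 − 3260×(0.428 + 3.68) = −9638.48.
Balance: K_A = K_B − x×(3260 − 2910), so x = (K_B − K_A)/(3260 − 2910) = 2361.52/350 = 6.75 km.

6.75 km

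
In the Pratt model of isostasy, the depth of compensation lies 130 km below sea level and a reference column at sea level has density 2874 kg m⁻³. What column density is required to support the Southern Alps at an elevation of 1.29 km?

2850 kg m⁻³

Pratt balance: ρ_ref D = ρ (D + h).
ρ = ρ_ref D/(D + h) = 2874 × 130 km/(130 km + 1.29 km) = 2850 kg m⁻³.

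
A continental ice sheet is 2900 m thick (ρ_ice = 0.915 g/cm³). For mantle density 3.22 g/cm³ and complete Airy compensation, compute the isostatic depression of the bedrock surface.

Equating mass per unit area of the two columns: the ice load ρ_ice t is balanced by mantle displaced below, ρ_m s.
s = t ρ_ice / ρ_m = 2900 m × 0.915/3.22 = 824 m.

824 m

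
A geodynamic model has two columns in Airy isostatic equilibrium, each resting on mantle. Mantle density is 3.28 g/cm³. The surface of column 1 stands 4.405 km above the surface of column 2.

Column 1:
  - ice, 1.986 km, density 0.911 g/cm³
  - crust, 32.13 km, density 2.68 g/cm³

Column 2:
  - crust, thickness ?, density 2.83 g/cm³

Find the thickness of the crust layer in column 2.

21.2 km

Take the compensation level at the base of the deeper column (depth z_c below the surface of column 1) and equate Σ ρ_i t_i down to z_c; mantle fills any gap and the z_c terms cancel.
Column 1: 1.986×0.911 + 32.13×2.68 + (z_c − 34.116)×3.28
Column 2: 4.405×0 + x×2.83 + (z_c − 4.405 − 0 − x)×3.28
The z_c×3.28 term appears on both sides and cancels. Collect the known terms of each column as K = Σ(ρt)_known − 3.28 × (depth of known layers): K_1 = 87.917646 − 3.28×34.116 = −23.982834; K_2 = 0 − 3.28×(4.405 + 0) = −14.4484.
Balance: K_1 = K_2 − x×(3.28 − 2.83), so x = (K_2 − K_1)/(3.28 − 2.83) = 9.53443/0.45 = 21.2 km.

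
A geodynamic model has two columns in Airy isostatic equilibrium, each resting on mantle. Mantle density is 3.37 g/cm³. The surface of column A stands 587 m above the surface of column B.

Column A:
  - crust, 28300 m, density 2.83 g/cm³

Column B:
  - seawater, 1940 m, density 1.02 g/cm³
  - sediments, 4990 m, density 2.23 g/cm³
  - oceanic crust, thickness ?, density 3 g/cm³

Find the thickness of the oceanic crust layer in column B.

Take the compensation level at the base of the deeper column (depth z_c below the surface of column A) and equate Σ ρ_i t_i down to z_c; mantle fills any gap and the z_c terms cancel.
Column A: 28300×2.83 + (z_c − 28300)×3.37
Column B: 587×0 + 1940×1.02 + 4990×2.23 + x×3 + (z_c − 587 − 6930 − x)×3.37
The z_c×3.37 term appears on both sides and cancels. Collect the known terms of each column as K = Σ(ρt)_known − 3.37 × (depth of known layers): K_A = 80089 − 3.37×28300 = −15282; K_B = 13106.5 − 3.37×(587 + 6930) = −12225.79.
Balance: K_A = K_B − x×(3.37 − 3), so x = (K_B − K_A)/(3.37 − 3) = 3056.21/0.37 = 8260 m.

8260 m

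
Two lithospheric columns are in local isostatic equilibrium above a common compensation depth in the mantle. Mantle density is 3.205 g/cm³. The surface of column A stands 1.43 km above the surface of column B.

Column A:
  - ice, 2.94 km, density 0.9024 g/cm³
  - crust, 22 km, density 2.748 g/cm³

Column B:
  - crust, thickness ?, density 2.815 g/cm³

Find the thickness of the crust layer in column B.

Take the compensation level at the base of the deeper column (depth z_c below the surface of column A) and equate Σ ρ_i t_i down to z_c; mantle fills any gap and the z_c terms cancel.
Column A: 2.94×0.9024 + 22×2.748 + (z_c − 24.94)×3.205
Column B: 1.43×0 + x×2.815 + (z_c − 1.43 − 0 − x)×3.205
The z_c×3.205 term appears on both sides and cancels. Collect the known terms of each column as K = Σ(ρt)_known − 3.205 × (depth of known layers): K_A = 63.109056 − 3.205×24.94 = −16.823644; K_B = 0 − 3.205×(1.43 + 0) = −4.58315.
Balance: K_A = K_B − x×(3.205 − 2.815), so x = (K_B − K_A)/(3.205 − 2.815) = 12.2405/0.39 = 31.4 km.

31.4 km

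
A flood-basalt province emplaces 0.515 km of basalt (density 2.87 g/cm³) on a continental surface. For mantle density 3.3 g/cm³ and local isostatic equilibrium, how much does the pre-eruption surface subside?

0.448 km

Subaerial loading: s = t ρ_load / ρ_m.
s = 0.515 km × 2.87/3.3 = 0.448 km.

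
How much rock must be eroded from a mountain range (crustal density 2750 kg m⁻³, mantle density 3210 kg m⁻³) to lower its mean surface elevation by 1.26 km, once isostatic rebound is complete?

8.79 km

Net drop Δ = e − u = e − e ρ_c/ρ_m = e (ρ_m − ρ_c)/ρ_m.
e = Δ ρ_m/(ρ_m − ρ_c) = 1.26 km × 3210/460 = 8.79 km.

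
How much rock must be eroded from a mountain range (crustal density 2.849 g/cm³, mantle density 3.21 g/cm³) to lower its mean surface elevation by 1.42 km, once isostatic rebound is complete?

Net drop Δ = e − u = e − e ρ_c/ρ_m = e (ρ_m − ρ_c)/ρ_m.
e = Δ ρ_m/(ρ_m − ρ_c) = 1.42 km × 3.21/0.361 = 12.6 km.

12.6 km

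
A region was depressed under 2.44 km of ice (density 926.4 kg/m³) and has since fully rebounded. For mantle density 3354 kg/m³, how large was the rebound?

0.674 km

Removing the load lets mantle flow back in; uplift u satisfies ρ_ice t = ρ_m u.
u = t ρ_ice/ρ_m = 2.44 km × 926.4/3354 = 0.674 km.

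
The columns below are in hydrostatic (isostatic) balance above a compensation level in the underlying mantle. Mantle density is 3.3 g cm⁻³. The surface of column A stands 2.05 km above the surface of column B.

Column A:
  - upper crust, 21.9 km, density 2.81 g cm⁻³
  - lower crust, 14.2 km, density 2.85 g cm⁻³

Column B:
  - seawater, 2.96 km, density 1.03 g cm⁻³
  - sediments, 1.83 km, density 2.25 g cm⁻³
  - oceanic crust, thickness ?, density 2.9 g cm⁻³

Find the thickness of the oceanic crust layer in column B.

Take the compensation level at the base of the deeper column (depth z_c below the surface of column A) and equate Σ ρ_i t_i down to z_c; mantle fills any gap and the z_c terms cancel.
Column A: 21.9×2.81 + 14.2×2.85 + (z_c − 36.1)×3.3
Column B: 2.05×0 + 2.96×1.03 + 1.83×2.25 + x×2.9 + (z_c − 2.05 − 4.79 − x)×3.3
The z_c×3.3 term appears on both sides and cancels. Collect the known terms of each column as K = Σ(ρt)_known − 3.3 × (depth of known layers): K_A = 102.009 − 3.3×36.1 = −17.121; K_B = 7.1663 − 3.3×(2.05 + 4.79) = −15.4057.
Balance: K_A = K_B − x×(3.3 − 2.9), so x = (K_B − K_A)/(3.3 − 2.9) = 1.7153/0.4 = 4.29 km.

4.29 km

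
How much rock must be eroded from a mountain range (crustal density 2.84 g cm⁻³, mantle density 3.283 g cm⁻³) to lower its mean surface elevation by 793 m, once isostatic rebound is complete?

Net drop Δ = e − u = e − e ρ_c/ρ_m = e (ρ_m − ρ_c)/ρ_m.
e = Δ ρ_m/(ρ_m − ρ_c) = 793 m × 3.283/0.443 = 5880 m.

5880 m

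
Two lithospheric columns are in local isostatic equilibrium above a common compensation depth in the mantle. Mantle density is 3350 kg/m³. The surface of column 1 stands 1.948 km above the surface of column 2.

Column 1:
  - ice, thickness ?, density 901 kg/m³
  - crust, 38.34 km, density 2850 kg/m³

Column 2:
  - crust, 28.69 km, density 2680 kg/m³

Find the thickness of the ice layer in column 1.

2.69 km

Take the compensation level at the base of the deeper column (depth z_c below the surface of column 1) and equate Σ ρ_i t_i down to z_c; mantle fills any gap and the z_c terms cancel.
Column 1: x×901 + 38.34×2850 + (z_c − 38.34 − x)×3350
Column 2: 1.948×0 + 28.69×2680 + (z_c − 1.948 − 28.69)×3350
The z_c×3350 term appears on both sides and cancels. Collect the known terms of each column as K = Σ(ρt)_known − 3350 × (depth of known layers): K_1 = 109269 − 3350×38.34 = −19170; K_2 = 76889.2 − 3350×(1.948 + 28.69) = −25748.1.
Balance: K_1 − x×(3350 − 901) = K_2, so x = (K_1 − K_2)/(3350 − 901) = 6578.1/2449 = 2.69 km.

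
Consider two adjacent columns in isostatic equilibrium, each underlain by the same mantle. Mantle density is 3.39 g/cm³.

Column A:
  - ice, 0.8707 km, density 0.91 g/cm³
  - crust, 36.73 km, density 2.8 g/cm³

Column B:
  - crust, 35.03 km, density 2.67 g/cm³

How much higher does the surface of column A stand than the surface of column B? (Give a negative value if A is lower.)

For any compensation level in the mantle, the mantle terms cancel and isostasy reduces to e = (Σt_A − Σt_B) − (Σ(ρt)_A − Σ(ρt)_B) / ρ_m.
Σt_A = 37.6007 km; Σt_B = 35.03 km; Σ(ρt)_A = 103.636337; Σ(ρt)_B = 93.5301 (in km·g/cm³).
e = (37.6007 − 35.03) − (103.636337 − 93.5301) / 3.39 = −0.41 km.

−0.41 km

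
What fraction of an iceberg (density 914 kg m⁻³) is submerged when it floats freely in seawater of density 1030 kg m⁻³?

0.887

Submerged fraction = ρ_obj/ρ_fluid = 914/1030 = 0.887.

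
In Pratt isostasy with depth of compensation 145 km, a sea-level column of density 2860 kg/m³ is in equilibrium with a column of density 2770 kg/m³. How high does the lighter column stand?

ρ_ref D = ρ (D + h) → h = D (ρ_ref − ρ)/ρ.
h = 145 km × (2860 − 2770)/2770 = 4.71 km.

4.71 km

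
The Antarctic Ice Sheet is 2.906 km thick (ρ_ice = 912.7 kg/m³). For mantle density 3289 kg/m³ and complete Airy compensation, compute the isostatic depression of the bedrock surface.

0.806 km

In Airy isostatic equilibrium: the ice load ρ_ice t is balanced by mantle displaced below, ρ_m s.
s = t ρ_ice / ρ_m = 2.906 km × 912.7/3289 = 0.806 km.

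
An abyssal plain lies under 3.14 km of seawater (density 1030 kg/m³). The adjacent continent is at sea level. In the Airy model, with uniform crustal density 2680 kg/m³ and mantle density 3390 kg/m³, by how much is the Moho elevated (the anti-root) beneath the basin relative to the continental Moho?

7.3 km

Equating mass per unit area of the two columns: replacing crust with seawater at the top is compensated by replacing crust with mantle at the base: d (ρ_c − ρ_w) = a (ρ_m − ρ_c).
a = d (ρ_c − ρ_w)/(ρ_m − ρ_c) = 3.14 km × 1650/710 = 7.3 km.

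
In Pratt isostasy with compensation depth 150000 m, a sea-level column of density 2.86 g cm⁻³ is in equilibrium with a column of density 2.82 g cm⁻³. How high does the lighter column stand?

2130 m

ρ_ref D = ρ (D + h) → h = D (ρ_ref − ρ)/ρ.
h = 150000 m × (2.86 − 2.82)/2.82 = 2130 m.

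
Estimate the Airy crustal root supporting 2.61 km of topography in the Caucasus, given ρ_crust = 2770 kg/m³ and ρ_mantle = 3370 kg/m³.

Equating mass per unit area of the two columns: the weight of the topography is balanced by the buoyancy of the root, ρ_c h = (ρ_m − ρ_c) r.
r = h · ρ_c / (ρ_m − ρ_c) = 2.61 km × 2770 / (3370 − 2770) = 12 km.

12 km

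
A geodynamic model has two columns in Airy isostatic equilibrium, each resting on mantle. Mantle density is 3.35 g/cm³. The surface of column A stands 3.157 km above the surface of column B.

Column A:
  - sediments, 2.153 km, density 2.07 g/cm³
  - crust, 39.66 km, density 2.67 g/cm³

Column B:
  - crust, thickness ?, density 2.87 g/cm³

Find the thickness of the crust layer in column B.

39.9 km

Take the compensation level at the base of the deeper column (depth z_c below the surface of column A) and equate Σ ρ_i t_i down to z_c; mantle fills any gap and the z_c terms cancel.
Column A: 2.153×2.07 + 39.66×2.67 + (z_c − 41.813)×3.35
Column B: 3.157×0 + x×2.87 + (z_c − 3.157 − 0 − x)×3.35
The z_c×3.35 term appears on both sides and cancels. Collect the known terms of each column as K = Σ(ρt)_known − 3.35 × (depth of known layers): K_A = 110.34891 − 3.35×41.813 = −29.72464; K_B = 0 − 3.35×(3.157 + 0) = −10.57595.
Balance: K_A = K_B − x×(3.35 − 2.87), so x = (K_B − K_A)/(3.35 − 2.87) = 19.1487/0.48 = 39.9 km.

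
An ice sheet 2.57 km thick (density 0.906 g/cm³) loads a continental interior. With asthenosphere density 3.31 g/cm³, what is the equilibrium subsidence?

0.703 km

In Airy isostatic equilibrium: the ice load ρ_ice t is balanced by mantle displaced below, ρ_m s.
s = t ρ_ice / ρ_m = 2.57 km × 0.906/3.31 = 0.703 km.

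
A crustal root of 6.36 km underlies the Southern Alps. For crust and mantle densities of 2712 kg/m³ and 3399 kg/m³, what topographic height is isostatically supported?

For local isostatic compensation: ρ_c h = (ρ_m − ρ_c) r.
h = r (ρ_m − ρ_c) / ρ_c = 6.36 km × (3399 − 2712) / 2712 = 1.61 km.

1.61 km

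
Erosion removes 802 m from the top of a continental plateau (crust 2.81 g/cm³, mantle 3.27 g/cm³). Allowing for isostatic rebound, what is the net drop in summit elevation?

Rebound u = e ρ_c/ρ_m = 802 m × 2.81/3.27 = 689.2 m.
Net surface drop = e − u = 802 m − 689.2 m = e (ρ_m − ρ_c)/ρ_m = 113 m.

113 m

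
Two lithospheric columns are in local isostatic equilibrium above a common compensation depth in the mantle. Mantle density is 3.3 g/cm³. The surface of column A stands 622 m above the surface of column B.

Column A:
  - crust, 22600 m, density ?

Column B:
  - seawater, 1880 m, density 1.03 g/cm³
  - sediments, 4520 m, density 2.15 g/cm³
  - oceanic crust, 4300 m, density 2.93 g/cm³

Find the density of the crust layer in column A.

Take the compensation level at the base of the deeper column (depth z_c below the surface of column A) and equate Σ ρ_i t_i down to z_c; mantle fills any gap and the z_c terms cancel.
Column A: 22600×ρ + (z_c − 22600)×3.3
Column B: 622×0 + 1880×1.03 + 4520×2.15 + 4300×2.93 + (z_c − 622 − 10700)×3.3
The z_c×3.3 term appears on both sides and cancels. Collect the known terms of each column as K = Σ(ρt)_known − 3.3 × (depth of known layers): K_A = 0 − 3.3×22600 = −74580; K_B = 24253.4 − 3.3×(622 + 10700) = −13109.2.
Balance: K_A + 22600×ρ = K_B, so ρ = (K_B − K_A)/22600 = 61470.8/22600 = 2.72 g/cm³.

2.72 g/cm³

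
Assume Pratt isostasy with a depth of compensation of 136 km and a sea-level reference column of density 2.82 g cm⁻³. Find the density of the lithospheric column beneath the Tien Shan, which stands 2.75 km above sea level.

2.76 g cm⁻³

Pratt balance: ρ_ref D = ρ (D + h).
ρ = ρ_ref D/(D + h) = 2.82 × 136 km/(136 km + 2.75 km) = 2.76 g cm⁻³.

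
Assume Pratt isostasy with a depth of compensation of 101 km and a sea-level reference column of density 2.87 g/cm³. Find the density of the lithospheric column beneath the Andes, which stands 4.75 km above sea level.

Pratt balance: ρ_ref D = ρ (D + h).
ρ = ρ_ref D/(D + h) = 2.87 × 101 km/(101 km + 4.75 km) = 2.74 g/cm³.

2.74 g/cm³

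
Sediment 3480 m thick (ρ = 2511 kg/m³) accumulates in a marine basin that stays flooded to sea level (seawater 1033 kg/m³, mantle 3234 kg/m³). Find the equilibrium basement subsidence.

Submarine loading: the sediment displaces seawater, and the subsidence is in turn flooded, so s (ρ_m − ρ_w) = t (ρ_sed − ρ_w).
s = 3480 m × (2511 − 1033) / (3234 − 1033) = 2340 m.

2340 m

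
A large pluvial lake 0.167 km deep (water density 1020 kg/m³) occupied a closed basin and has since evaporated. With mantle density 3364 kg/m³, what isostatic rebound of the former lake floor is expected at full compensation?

0.0506 km

u = d ρ_w/ρ_m = 0.167 km × 1020/3364 = 0.0506 km.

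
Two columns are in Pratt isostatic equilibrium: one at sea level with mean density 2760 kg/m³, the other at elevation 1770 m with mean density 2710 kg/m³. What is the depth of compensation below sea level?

ρ_ref D = ρ (D + h) → D (ρ_ref − ρ) = ρ h.
D = ρ h/(ρ_ref − ρ) = 2710 × 1770 m/(2760 − 2710) = 95900 m.

95900 m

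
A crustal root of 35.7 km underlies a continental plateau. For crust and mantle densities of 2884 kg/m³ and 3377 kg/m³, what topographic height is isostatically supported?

6.1 km

By Archimedes' principle applied to the lithosphere: ρ_c h = (ρ_m − ρ_c) r.
h = r (ρ_m − ρ_c) / ρ_c = 35.7 km × (3377 − 2884) / 2884 = 6.1 km.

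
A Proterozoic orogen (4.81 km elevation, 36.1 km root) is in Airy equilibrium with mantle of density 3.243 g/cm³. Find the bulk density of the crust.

ρ_c h = (ρ_m − ρ_c) r → ρ_c (h + r) = ρ_m r → ρ_c = ρ_m r / (h + r).
ρ_c = 3.243 × 36.1 km / (4.81 km + 36.1 km) = 2.86 g/cm³.

2.86 g/cm³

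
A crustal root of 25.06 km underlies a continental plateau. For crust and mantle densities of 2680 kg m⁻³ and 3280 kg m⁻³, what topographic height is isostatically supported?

5.61 km

By Archimedes' principle applied to the lithosphere: ρ_c h = (ρ_m − ρ_c) r.
h = r (ρ_m − ρ_c) / ρ_c = 25.06 km × (3280 − 2680) / 2680 = 5.61 km.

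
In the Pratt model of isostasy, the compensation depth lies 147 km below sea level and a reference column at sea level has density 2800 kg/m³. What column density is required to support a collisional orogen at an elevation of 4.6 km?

Pratt balance: ρ_ref D = ρ (D + h).
ρ = ρ_ref D/(D + h) = 2800 × 147 km/(147 km + 4.6 km) = 2720 kg/m³.

2720 kg/m³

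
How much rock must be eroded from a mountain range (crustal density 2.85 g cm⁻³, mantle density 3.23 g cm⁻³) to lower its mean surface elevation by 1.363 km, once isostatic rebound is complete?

11.6 km

Net drop Δ = e − u = e − e ρ_c/ρ_m = e (ρ_m − ρ_c)/ρ_m.
e = Δ ρ_m/(ρ_m − ρ_c) = 1.363 km × 3.23/0.38 = 11.6 km.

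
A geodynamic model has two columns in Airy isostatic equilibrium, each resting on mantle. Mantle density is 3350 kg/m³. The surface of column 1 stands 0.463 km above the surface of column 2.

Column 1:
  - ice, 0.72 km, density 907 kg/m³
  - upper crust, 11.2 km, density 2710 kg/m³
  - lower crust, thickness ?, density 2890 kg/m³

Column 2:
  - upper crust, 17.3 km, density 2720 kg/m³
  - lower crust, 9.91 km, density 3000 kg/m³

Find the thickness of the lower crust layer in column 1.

15.2 km

Take the compensation level at the base of the deeper column (depth z_c below the surface of column 1) and equate Σ ρ_i t_i down to z_c; mantle fills any gap and the z_c terms cancel.
Column 1: 0.72×907 + 11.2×2710 + x×2890 + (z_c − 11.92 − x)×3350
Column 2: 0.463×0 + 17.3×2720 + 9.91×3000 + (z_c − 0.463 − 27.21)×3350
The z_c×3350 term appears on both sides and cancels. Collect the known terms of each column as K = Σ(ρt)_known − 3350 × (depth of known layers): K_1 = 31005.04 − 3350×11.92 = −8926.96; K_2 = 76786 − 3350×(0.463 + 27.21) = −15918.55.
Balance: K_1 − x×(3350 − 2890) = K_2, so x = (K_1 − K_2)/(3350 − 2890) = 6991.59/460 = 15.2 km.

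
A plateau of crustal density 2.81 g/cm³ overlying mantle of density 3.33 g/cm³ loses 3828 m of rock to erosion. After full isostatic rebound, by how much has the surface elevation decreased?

598 m

Rebound u = e ρ_c/ρ_m = 3828 m × 2.81/3.33 = 3230 m.
Net surface drop = e − u = 3828 m − 3230 m = e (ρ_m − ρ_c)/ρ_m = 598 m.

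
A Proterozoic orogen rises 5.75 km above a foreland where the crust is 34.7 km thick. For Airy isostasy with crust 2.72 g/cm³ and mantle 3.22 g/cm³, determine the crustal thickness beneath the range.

71.7 km

Root depth r = h ρ_c / (ρ_m − ρ_c) = 5.75 km × 2.72 / 0.5 = 31.28 km.
Total thickness = T + h + r = 34.7 km + 5.75 km + 31.28 km = 71.7 km.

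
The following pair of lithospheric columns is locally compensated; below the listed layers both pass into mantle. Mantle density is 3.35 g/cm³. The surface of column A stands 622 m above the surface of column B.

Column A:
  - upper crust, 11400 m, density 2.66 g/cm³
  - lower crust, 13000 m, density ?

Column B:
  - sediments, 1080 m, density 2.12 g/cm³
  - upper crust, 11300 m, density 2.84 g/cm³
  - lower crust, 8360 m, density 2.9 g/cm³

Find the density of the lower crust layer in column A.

2.96 g/cm³

Take the compensation level at the base of the deeper column (depth z_c below the surface of column A) and equate Σ ρ_i t_i down to z_c; mantle fills any gap and the z_c terms cancel.
Column A: 11400×2.66 + 13000×ρ + (z_c − 24400)×3.35
Column B: 622×0 + 1080×2.12 + 11300×2.84 + 8360×2.9 + (z_c − 622 − 20740)×3.35
The z_c×3.35 term appears on both sides and cancels. Collect the known terms of each column as K = Σ(ρt)_known − 3.35 × (depth of known layers): K_A = 30324 − 3.35×24400 = −51416; K_B = 58625.6 − 3.35×(622 + 20740) = −12937.1.
Balance: K_A + 13000×ρ = K_B, so ρ = (K_B − K_A)/13000 = 38478.9/13000 = 2.96 g/cm³.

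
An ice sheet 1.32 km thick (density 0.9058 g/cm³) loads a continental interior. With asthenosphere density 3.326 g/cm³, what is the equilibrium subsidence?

0.359 km

By Archimedes' principle applied to the lithosphere: the ice load ρ_ice t is balanced by mantle displaced below, ρ_m s.
s = t ρ_ice / ρ_m = 1.32 km × 0.9058/3.326 = 0.359 km.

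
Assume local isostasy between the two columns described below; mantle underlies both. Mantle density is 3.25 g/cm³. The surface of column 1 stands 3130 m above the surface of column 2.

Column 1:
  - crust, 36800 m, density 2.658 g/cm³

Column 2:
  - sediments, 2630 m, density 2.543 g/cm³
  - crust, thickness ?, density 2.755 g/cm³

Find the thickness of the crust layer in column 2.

19700 m

Take the compensation level at the base of the deeper column (depth z_c below the surface of column 1) and equate Σ ρ_i t_i down to z_c; mantle fills any gap and the z_c terms cancel.
Column 1: 36800×2.658 + (z_c − 36800)×3.25
Column 2: 3130×0 + 2630×2.543 + x×2.755 + (z_c − 3130 − 2630 − x)×3.25
The z_c×3.25 term appears on both sides and cancels. Collect the known terms of each column as K = Σ(ρt)_known − 3.25 × (depth of known layers): K_1 = 97814.4 − 3.25×36800 = −21785.6; K_2 = 6688.09 − 3.25×(3130 + 2630) = −12031.91.
Balance: K_1 = K_2 − x×(3.25 − 2.755), so x = (K_2 − K_1)/(3.25 − 2.755) = 9753.69/0.495 = 19700 m.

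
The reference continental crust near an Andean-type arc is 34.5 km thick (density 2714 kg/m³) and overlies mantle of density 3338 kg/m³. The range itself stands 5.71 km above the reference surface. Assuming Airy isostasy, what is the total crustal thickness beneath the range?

Root depth r = h ρ_c / (ρ_m − ρ_c) = 5.71 km × 2714 / 624 = 24.83 km.
Total thickness = T + h + r = 34.5 km + 5.71 km + 24.83 km = 65 km.

65 km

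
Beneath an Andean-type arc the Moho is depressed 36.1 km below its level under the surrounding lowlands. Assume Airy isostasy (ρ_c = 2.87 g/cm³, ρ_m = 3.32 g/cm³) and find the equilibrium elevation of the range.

In Airy isostatic equilibrium: ρ_c h = (ρ_m − ρ_c) r.
h = r (ρ_m − ρ_c) / ρ_c = 36.1 km × (3.32 − 2.87) / 2.87 = 5.66 km.

5.66 km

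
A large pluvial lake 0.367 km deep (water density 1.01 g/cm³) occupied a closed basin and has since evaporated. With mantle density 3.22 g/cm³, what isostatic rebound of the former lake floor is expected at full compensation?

0.115 km

u = d ρ_w/ρ_m = 0.367 km × 1.01/3.22 = 0.115 km.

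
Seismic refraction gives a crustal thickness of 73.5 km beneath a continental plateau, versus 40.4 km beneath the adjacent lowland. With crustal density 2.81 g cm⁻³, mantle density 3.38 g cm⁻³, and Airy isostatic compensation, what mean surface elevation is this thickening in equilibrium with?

Excess crust Δ = 73.5 km − 40.4 km = 33.1 km, split between elevation h and root r with h + r = Δ.
Airy balance ρ_c h = (ρ_m − ρ_c) r gives r = h ρ_c/(ρ_m − ρ_c), so h (1 + ρ_c/(ρ_m − ρ_c)) = Δ, i.e. h = Δ (ρ_m − ρ_c)/ρ_m.
h = 33.1 km × 0.57/3.38 = 5.58 km.

5.58 km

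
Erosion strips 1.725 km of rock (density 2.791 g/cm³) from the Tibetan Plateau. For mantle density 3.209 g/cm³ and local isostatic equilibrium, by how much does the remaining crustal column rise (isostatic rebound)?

1.5 km

Unloading: uplift u = e ρ_c/ρ_m = 1.725 km × 2.791/3.209 = 1.5 km.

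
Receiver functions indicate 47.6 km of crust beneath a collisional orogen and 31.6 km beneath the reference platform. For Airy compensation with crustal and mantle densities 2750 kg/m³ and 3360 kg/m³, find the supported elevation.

Excess crust Δ = 47.6 km − 31.6 km = 16 km, split between elevation h and root r with h + r = Δ.
Airy balance ρ_c h = (ρ_m − ρ_c) r gives r = h ρ_c/(ρ_m − ρ_c), so h (1 + ρ_c/(ρ_m − ρ_c)) = Δ, i.e. h = Δ (ρ_m − ρ_c)/ρ_m.
h = 16 km × 610/3360 = 2.9 km.

2.9 km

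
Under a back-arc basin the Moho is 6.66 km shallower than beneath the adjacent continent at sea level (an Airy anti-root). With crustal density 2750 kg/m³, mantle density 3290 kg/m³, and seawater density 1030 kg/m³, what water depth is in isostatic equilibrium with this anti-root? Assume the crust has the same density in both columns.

Replacing a thickness d of crust by seawater at the top must be balanced by replacing crust with mantle at the base: d (ρ_c − ρ_w) = a (ρ_m − ρ_c).
d = a (ρ_m − ρ_c)/(ρ_c − ρ_w) = 6.66 km × 540/1720 = 2.09 km.

2.09 km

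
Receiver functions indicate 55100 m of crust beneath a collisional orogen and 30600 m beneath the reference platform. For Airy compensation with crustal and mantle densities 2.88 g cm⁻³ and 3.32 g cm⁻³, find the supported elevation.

Excess crust Δ = 55100 m − 30600 m = 24500 m, split between elevation h and root r with h + r = Δ.
Airy balance ρ_c h = (ρ_m − ρ_c) r gives r = h ρ_c/(ρ_m − ρ_c), so h (1 + ρ_c/(ρ_m − ρ_c)) = Δ, i.e. h = Δ (ρ_m − ρ_c)/ρ_m.
h = 24500 m × 0.44/3.32 = 3250 m.

3250 m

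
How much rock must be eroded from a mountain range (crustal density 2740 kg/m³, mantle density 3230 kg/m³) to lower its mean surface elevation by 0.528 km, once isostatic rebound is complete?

3.48 km

Net drop Δ = e − u = e − e ρ_c/ρ_m = e (ρ_m − ρ_c)/ρ_m.
e = Δ ρ_m/(ρ_m − ρ_c) = 0.528 km × 3230/490 = 3.48 km.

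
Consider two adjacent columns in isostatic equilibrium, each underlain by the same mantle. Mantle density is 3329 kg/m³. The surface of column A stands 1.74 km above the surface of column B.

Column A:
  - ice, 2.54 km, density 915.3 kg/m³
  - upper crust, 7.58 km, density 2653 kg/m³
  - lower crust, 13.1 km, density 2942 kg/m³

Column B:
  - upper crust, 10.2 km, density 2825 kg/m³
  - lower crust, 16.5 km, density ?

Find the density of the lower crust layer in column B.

3000 kg/m³

Take the compensation level at the base of the deeper column (depth z_c below the surface of column A) and equate Σ ρ_i t_i down to z_c; mantle fills any gap and the z_c terms cancel.
Column A: 2.54×915.3 + 7.58×2653 + 13.1×2942 + (z_c − 23.22)×3329
Column B: 1.74×0 + 10.2×2825 + 16.5×ρ + (z_c − 1.74 − 26.7)×3329
The z_c×3329 term appears on both sides and cancels. Collect the known terms of each column as K = Σ(ρt)_known − 3329 × (depth of known layers): K_A = 60974.802 − 3329×23.22 = −16324.578; K_B = 28815 − 3329×(1.74 + 26.7) = −65861.76.
Balance: K_A = K_B + 16.5×ρ, so ρ = (K_A − K_B)/16.5 = 49537.2/16.5 = 3000 kg/m³.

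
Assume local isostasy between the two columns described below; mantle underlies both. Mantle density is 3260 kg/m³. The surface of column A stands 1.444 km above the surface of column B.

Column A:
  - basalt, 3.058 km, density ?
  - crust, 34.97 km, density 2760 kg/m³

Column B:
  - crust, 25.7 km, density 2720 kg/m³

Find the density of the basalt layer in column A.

2900 kg/m³

Take the compensation level at the base of the deeper column (depth z_c below the surface of column A) and equate Σ ρ_i t_i down to z_c; mantle fills any gap and the z_c terms cancel.
Column A: 3.058×ρ + 34.97×2760 + (z_c − 38.028)×3260
Column B: 1.444×0 + 25.7×2720 + (z_c − 1.444 − 25.7)×3260
The z_c×3260 term appears on both sides and cancels. Collect the known terms of each column as K = Σ(ρt)_known − 3260 × (depth of known layers): K_A = 96517.2 − 3260×38.028 = −27454.08; K_B = 69904 − 3260×(1.444 + 25.7) = −18585.44.
Balance: K_A + 3.058×ρ = K_B, so ρ = (K_B − K_A)/3.058 = 8868.64/3.058 = 2900 kg/m³.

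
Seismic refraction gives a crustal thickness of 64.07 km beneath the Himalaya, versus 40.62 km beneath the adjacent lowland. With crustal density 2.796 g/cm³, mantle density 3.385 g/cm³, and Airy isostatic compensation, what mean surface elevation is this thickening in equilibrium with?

4.08 km

Excess crust Δ = 64.07 km − 40.62 km = 23.45 km, split between elevation h and root r with h + r = Δ.
Airy balance ρ_c h = (ρ_m − ρ_c) r gives r = h ρ_c/(ρ_m − ρ_c), so h (1 + ρ_c/(ρ_m − ρ_c)) = Δ, i.e. h = Δ (ρ_m − ρ_c)/ρ_m.
h = 23.45 km × 0.589/3.385 = 4.08 km.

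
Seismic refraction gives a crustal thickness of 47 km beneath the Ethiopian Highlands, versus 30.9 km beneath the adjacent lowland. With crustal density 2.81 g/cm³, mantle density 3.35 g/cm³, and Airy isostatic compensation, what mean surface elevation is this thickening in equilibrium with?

2.6 km

Excess crust Δ = 47 km − 30.9 km = 16.1 km, split between elevation h and root r with h + r = Δ.
Airy balance ρ_c h = (ρ_m − ρ_c) r gives r = h ρ_c/(ρ_m − ρ_c), so h (1 + ρ_c/(ρ_m − ρ_c)) = Δ, i.e. h = Δ (ρ_m − ρ_c)/ρ_m.
h = 16.1 km × 0.54/3.35 = 2.6 km.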